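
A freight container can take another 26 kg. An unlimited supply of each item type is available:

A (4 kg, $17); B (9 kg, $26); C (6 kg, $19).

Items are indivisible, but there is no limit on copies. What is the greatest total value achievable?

Best value-per-unit is A at 17/4; filling with it alone gives 6×17 = 102.
Optimal mix: 5×A + 1×C → weight 26, value 104.

$104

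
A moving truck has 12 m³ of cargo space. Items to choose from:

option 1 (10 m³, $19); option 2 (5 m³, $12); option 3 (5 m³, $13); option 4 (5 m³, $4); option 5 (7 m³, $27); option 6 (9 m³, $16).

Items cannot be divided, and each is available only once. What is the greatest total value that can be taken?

Check high-value combinations within 12 m³:
- option 3+option 5: volume 5+7=12, value 13+27=40
- option 2+option 5: volume 5+7=12, value 12+27=39
- option 4+option 5: volume 5+7=12, value 4+27=31
- option 5: volume 7, value 27
Best: $40.

$40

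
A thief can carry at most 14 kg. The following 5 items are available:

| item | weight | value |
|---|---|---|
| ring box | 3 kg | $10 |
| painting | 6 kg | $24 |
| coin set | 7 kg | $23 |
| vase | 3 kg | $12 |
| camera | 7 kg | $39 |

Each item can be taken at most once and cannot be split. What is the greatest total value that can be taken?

$63

Check high-value combinations within 14 kg:
- painting+camera: weight 6+7=13, value 24+39=63
- coin set+camera: weight 7+7=14, value 23+39=62
- ring box+vase+camera: weight 3+3+7=13, value 10+12+39=61
Best: $63.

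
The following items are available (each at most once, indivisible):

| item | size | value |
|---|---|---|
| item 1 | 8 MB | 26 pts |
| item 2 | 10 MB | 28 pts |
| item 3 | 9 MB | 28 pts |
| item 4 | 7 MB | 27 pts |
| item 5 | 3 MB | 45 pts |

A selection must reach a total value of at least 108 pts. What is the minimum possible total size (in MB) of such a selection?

27

Subsets with value ≥ 108, sorted by total size:
- item 1+item 3+item 4+item 5: size 27, value 126
- item 1+item 2+item 4+item 5: size 28, value 126
Minimum size: 27 MB.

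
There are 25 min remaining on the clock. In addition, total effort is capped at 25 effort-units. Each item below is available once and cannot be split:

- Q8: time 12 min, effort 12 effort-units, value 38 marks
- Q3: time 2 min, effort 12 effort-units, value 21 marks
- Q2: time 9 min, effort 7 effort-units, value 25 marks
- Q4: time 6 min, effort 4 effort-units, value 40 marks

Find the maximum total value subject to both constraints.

Feasible sets respecting both limits:
- Q3+Q2+Q4: time 17, effort 23, value 86
- Q8+Q4: time 18, effort 16, value 78
- Q2+Q4: time 15, effort 11, value 65
- Q8+Q2: time 21, effort 19, value 63
Best: 86 marks.

86 marks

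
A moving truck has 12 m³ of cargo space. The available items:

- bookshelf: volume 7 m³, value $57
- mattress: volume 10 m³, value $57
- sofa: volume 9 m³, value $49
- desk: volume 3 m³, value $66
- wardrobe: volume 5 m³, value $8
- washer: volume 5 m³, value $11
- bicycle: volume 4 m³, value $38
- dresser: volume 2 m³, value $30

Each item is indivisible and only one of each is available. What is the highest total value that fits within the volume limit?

$153

This is a 0/1 knapsack; check combinations near the capacity.
- bookshelf+desk+dresser: volume 7+3+2=12, value 57+66+30=153
- desk+bicycle+dresser: volume 3+4+2=9, value 66+38+30=134
- bookshelf+desk: volume 7+3=10, value 57+66=123
- sofa+desk: volume 9+3=12, value 49+66=115
- desk+washer+bicycle: volume 3+5+4=12, value 66+11+38=115
Best: $153.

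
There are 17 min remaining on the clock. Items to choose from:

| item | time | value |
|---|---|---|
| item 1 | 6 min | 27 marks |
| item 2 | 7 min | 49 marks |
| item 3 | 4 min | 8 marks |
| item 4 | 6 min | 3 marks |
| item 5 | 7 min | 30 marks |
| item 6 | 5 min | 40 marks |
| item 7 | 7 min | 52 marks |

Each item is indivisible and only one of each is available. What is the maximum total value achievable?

Check high-value combinations within 17 min:
- item 2+item 7: time 7+7=14, value 49+52=101
- item 3+item 6+item 7: time 4+5+7=16, value 8+40+52=100
- item 2+item 3+item 6: time 7+4+5=16, value 49+8+40=97
- item 6+item 7: time 5+7=12, value 40+52=92
- item 2+item 6: time 7+5=12, value 49+40=89
Best: 101 marks.

101 marks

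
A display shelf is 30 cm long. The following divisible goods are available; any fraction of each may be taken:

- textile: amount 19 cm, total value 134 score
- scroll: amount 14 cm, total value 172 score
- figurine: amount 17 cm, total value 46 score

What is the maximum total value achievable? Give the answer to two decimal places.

284.84

Take in order of value per unit:
- scroll (172/14 per unit): all 14 → value 172, running total 172.00
- textile (134/19 per unit): 16 of 19 → value 16×134/19 = 112.8421, running total 284.84
Total 284.84.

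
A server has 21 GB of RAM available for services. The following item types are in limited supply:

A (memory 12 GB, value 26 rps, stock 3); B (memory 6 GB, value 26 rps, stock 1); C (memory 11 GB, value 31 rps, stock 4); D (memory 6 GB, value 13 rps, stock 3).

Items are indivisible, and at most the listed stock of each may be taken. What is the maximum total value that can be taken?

Top feasible selections:
- 1×B + 1×C: memory 17, value 57
- 1×B + 2×D: memory 18, value 52
Best: 57 rps.

57 rps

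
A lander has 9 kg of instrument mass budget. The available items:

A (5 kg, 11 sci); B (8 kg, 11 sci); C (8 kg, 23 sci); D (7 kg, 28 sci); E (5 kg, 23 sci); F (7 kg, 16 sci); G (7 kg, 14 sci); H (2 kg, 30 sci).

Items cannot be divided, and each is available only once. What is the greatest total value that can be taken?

58 sci

Check high-value combinations within 9 kg:
- D+H: mass 7+2=9, value 28+30=58
- E+H: mass 5+2=7, value 23+30=53
- F+H: mass 7+2=9, value 16+30=46
- G+H: mass 7+2=9, value 14+30=44
Best: 58 sci.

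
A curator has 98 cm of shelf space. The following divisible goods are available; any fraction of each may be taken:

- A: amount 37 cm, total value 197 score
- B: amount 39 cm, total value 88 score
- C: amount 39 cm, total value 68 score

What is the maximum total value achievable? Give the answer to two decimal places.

Take in order of value per unit:
- A (197/37 per unit): all 37 → value 197, running total 197.00
- B (88/39 per unit): all 39 → value 88, running total 285.00
- C (68/39 per unit): 22 of 39 → value 22×68/39 = 38.3590, running total 323.36
Total 323.36.

323.36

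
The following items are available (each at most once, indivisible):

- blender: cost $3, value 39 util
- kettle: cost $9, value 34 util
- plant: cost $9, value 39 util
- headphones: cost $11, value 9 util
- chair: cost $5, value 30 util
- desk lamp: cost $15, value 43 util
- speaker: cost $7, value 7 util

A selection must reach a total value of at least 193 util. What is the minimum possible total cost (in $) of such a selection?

52

Subsets with value ≥ 193, sorted by total cost:
- blender+kettle+plant+headphones+chair+desk lamp: cost 52, value 194
- blender+kettle+plant+headphones+chair+desk lamp+speaker: cost 59, value 201
Minimum cost: 52 $.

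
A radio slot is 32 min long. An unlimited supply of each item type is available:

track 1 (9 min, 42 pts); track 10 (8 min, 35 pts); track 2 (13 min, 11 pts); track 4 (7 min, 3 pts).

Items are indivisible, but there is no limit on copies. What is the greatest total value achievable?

Best value-per-unit is track 1 at 42/9; filling with it alone gives 3×42 = 126.
Optimal mix: 4×track 10 → duration 32, value 140.

140 pts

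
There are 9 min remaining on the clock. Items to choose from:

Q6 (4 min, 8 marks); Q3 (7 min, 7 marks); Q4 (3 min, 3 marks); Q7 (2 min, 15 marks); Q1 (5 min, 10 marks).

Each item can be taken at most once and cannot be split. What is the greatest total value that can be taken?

26 marks

Check high-value combinations within 9 min:
- Q6+Q4+Q7: time 4+3+2=9, value 8+3+15=26
- Q7+Q1: time 2+5=7, value 15+10=25
- Q6+Q7: time 4+2=6, value 8+15=23
Best: 26 marks.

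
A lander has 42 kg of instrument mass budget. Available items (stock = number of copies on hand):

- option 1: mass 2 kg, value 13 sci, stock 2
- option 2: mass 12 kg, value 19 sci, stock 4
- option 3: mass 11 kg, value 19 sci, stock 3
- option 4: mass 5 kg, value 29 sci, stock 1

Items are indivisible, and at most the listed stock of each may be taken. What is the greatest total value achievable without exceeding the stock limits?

Top feasible selections:
- 2×option 1 + 3×option 3 + 1×option 4: mass 42, value 112
- 1×option 1 + 3×option 3 + 1×option 4: mass 40, value 99
- 1×option 1 + 1×option 2 + 2×option 3 + 1×option 4: mass 41, value 99
Best: 112 sci.

112 sci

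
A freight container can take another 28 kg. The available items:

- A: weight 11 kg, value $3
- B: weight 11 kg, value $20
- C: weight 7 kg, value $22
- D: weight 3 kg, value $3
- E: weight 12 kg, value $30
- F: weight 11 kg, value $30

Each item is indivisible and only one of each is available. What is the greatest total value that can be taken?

$63

This is a 0/1 knapsack; check combinations near the capacity.
- D+E+F: weight 3+12+11=26, value 3+30+30=63
- E+F: weight 12+11=23, value 30+30=60
- C+D+F: weight 7+3+11=21, value 22+3+30=55
Best: $63.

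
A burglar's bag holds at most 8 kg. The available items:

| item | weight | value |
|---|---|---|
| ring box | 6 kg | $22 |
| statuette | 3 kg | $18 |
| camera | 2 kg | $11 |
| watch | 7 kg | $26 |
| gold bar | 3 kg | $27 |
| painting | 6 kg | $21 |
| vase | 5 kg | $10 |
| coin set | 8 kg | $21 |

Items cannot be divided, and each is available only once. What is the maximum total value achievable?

Check high-value combinations within 8 kg:
- statuette+camera+gold bar: weight 3+2+3=8, value 18+11+27=56
- statuette+gold bar: weight 3+3=6, value 18+27=45
- camera+gold bar: weight 2+3=5, value 11+27=38
- gold bar+vase: weight 3+5=8, value 27+10=37
Best: $56.

$56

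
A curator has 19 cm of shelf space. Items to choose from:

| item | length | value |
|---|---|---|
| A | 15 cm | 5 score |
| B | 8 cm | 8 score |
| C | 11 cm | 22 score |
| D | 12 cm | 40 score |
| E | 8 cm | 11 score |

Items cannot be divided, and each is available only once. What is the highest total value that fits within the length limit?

40 score

Check high-value combinations within 19 cm:
- D: length 12, value 40
- C+E: length 11+8=19, value 22+11=33
- B+C: length 8+11=19, value 8+22=30
Best: 40 score.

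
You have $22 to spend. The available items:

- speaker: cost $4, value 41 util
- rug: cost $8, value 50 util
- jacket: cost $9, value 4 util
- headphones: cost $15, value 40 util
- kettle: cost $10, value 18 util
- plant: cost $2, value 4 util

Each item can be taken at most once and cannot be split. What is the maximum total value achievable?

109 util

This is a 0/1 knapsack; check combinations near the capacity.
- speaker+rug+kettle: cost 4+8+10=22, value 41+50+18=109
- speaker+rug+plant: cost 4+8+2=14, value 41+50+4=95
- speaker+rug+jacket: cost 4+8+9=21, value 41+50+4=95
- speaker+rug: cost 4+8=12, value 41+50=91
Best: 109 util.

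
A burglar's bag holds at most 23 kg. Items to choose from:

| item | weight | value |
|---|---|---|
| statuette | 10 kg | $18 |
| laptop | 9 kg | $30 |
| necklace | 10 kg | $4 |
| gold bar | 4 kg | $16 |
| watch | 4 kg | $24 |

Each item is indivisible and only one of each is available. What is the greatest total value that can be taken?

$72

This is a 0/1 knapsack; check combinations near the capacity.
- statuette+laptop+watch: weight 10+9+4=23, value 18+30+24=72
- laptop+gold bar+watch: weight 9+4+4=17, value 30+16+24=70
- statuette+laptop+gold bar: weight 10+9+4=23, value 18+30+16=64
Best: $72.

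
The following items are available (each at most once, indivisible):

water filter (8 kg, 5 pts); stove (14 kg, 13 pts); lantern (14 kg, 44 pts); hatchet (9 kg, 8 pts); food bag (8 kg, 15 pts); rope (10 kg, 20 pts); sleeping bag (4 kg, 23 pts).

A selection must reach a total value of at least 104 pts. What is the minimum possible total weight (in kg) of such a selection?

44

Subsets with value ≥ 104, sorted by total weight:
- water filter+lantern+food bag+rope+sleeping bag: weight 44, value 107
- lantern+hatchet+food bag+rope+sleeping bag: weight 45, value 110
- stove+lantern+food bag+rope+sleeping bag: weight 50, value 115
Minimum weight: 44 kg.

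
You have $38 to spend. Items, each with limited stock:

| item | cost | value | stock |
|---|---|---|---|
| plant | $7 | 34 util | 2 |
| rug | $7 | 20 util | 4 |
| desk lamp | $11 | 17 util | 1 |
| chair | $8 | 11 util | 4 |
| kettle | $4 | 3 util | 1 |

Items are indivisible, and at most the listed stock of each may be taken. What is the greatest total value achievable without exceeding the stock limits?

128 util

Top feasible selections:
- 2×plant + 3×rug: cost 35, value 128
- 2×plant + 2×rug + 1×chair: cost 36, value 119
- 1×plant + 4×rug: cost 35, value 114
Best: 128 util.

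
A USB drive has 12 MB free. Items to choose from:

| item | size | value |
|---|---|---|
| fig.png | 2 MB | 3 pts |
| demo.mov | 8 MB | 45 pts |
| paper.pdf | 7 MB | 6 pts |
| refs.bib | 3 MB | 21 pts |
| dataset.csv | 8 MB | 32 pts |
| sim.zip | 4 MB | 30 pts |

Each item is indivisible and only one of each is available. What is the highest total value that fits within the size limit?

75 pts

This is a 0/1 knapsack; check combinations near the capacity.
- demo.mov+sim.zip: size 8+4=12, value 45+30=75
- demo.mov+refs.bib: size 8+3=11, value 45+21=66
- dataset.csv+sim.zip: size 8+4=12, value 32+30=62
- fig.png+refs.bib+sim.zip: size 2+3+4=9, value 3+21+30=54
- refs.bib+dataset.csv: size 3+8=11, value 21+32=53
Best: 75 pts.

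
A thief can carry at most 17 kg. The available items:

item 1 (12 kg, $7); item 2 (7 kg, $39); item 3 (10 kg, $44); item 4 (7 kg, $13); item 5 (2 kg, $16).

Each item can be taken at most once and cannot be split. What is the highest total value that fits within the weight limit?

$83

Check high-value combinations within 17 kg:
- item 2+item 3: weight 7+10=17, value 39+44=83
- item 2+item 4+item 5: weight 7+7+2=16, value 39+13+16=68
- item 3+item 5: weight 10+2=12, value 44+16=60
- item 3+item 4: weight 10+7=17, value 44+13=57
- item 2+item 5: weight 7+2=9, value 39+16=55
Best: $83.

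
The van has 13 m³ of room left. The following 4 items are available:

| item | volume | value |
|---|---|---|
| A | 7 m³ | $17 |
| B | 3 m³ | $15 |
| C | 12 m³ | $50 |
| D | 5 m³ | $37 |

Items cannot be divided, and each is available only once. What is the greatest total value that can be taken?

This is a 0/1 knapsack; check combinations near the capacity.
- A+D: volume 7+5=12, value 17+37=54
- B+D: volume 3+5=8, value 15+37=52
- C: volume 12, value 50
- D: volume 5, value 37
Best: $54.

$54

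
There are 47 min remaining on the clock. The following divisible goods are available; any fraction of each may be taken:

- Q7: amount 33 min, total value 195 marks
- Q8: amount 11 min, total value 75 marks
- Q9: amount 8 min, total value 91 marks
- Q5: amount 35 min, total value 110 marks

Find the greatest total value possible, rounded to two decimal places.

331.45

Take in order of value per unit:
- Q9 (91/8 per unit): all 8 → value 91, running total 91.00
- Q8 (75/11 per unit): all 11 → value 75, running total 166.00
- Q7 (195/33 per unit): 28 of 33 → value 28×195/33 = 165.4545, running total 331.45
Total 331.45.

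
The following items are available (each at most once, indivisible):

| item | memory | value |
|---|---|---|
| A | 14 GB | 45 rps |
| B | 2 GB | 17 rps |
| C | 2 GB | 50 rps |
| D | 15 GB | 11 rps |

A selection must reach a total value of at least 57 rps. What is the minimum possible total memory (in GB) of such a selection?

Subsets with value ≥ 57, sorted by total memory:
- B+C: memory 4, value 67
- A+C: memory 16, value 95
- A+B: memory 16, value 62
Minimum memory: 4 GB.

4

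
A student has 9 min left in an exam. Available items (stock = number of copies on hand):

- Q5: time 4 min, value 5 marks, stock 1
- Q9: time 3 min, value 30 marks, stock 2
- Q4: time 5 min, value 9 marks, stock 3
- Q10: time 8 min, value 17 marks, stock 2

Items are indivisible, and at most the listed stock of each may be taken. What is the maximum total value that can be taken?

60 marks

Best selections within time 9 and stock limits:
- 2×Q9: time 6, value 60
- 1×Q9 + 1×Q4: time 8, value 39
Best: 60 marks.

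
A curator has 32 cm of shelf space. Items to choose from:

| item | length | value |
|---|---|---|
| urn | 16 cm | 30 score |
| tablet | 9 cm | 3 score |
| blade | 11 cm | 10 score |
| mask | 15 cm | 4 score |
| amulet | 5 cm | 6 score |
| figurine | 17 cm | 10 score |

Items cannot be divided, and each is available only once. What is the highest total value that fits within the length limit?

46 score

Check high-value combinations within 32 cm:
- urn+blade+amulet: length 16+11+5=32, value 30+10+6=46
- urn+blade: length 16+11=27, value 30+10=40
- urn+tablet+amulet: length 16+9+5=30, value 30+3+6=39
- urn+amulet: length 16+5=21, value 30+6=36
- urn+mask: length 16+15=31, value 30+4=34
Best: 46 score.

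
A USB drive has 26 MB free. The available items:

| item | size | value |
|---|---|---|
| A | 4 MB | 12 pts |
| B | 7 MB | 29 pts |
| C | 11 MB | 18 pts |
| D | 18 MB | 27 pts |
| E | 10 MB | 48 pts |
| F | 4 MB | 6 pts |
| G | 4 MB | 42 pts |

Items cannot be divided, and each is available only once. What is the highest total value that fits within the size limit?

Check high-value combinations within 26 MB:
- A+B+E+G: size 4+7+10+4=25, value 12+29+48+42=131
- B+E+F+G: size 7+10+4+4=25, value 29+48+6+42=125
- B+E+G: size 7+10+4=21, value 29+48+42=119
- A+E+F+G: size 4+10+4+4=22, value 12+48+6+42=108
- C+E+G: size 11+10+4=25, value 18+48+42=108
Best: 131 pts.

131 pts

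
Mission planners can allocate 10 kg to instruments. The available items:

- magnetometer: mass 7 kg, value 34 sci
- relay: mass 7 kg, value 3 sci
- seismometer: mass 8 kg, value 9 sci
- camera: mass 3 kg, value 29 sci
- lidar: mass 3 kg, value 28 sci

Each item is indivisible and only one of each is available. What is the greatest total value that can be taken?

This is a 0/1 knapsack; check combinations near the capacity.
- magnetometer+camera: mass 7+3=10, value 34+29=63
- magnetometer+lidar: mass 7+3=10, value 34+28=62
- camera+lidar: mass 3+3=6, value 29+28=57
Best: 63 sci.

63 sci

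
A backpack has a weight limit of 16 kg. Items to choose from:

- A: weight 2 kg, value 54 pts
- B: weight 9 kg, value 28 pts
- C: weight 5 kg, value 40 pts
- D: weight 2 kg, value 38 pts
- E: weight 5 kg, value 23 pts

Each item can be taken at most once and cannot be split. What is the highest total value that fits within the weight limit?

155 pts

Check high-value combinations within 16 kg:
- A+C+D+E: weight 2+5+2+5=14, value 54+40+38+23=155
- A+C+D: weight 2+5+2=9, value 54+40+38=132
- A+B+C: weight 2+9+5=16, value 54+28+40=122
Best: 155 pts.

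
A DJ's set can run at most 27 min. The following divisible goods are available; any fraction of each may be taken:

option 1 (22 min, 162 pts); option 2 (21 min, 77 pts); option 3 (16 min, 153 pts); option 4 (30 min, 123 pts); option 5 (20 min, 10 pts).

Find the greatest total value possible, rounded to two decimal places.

234.00

Take in order of value per unit:
- option 3 (153/16 per unit): all 16 → value 153, running total 153.00
- option 1 (162/22 per unit): 11 of 22 → value 11×162/22 = 81.0000, running total 234.00
Total 234.00.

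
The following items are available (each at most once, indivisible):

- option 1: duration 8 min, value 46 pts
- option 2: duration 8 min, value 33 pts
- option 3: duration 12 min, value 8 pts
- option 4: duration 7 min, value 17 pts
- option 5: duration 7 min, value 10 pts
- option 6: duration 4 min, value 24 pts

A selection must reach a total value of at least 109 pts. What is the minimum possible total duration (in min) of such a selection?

27

Subsets with value ≥ 109, sorted by total duration:
- option 1+option 2+option 4+option 6: duration 27, value 120
- option 1+option 2+option 5+option 6: duration 27, value 113
- option 1+option 2+option 3+option 6: duration 32, value 111
- option 1+option 2+option 4+option 5+option 6: duration 34, value 130
Minimum duration: 27 min.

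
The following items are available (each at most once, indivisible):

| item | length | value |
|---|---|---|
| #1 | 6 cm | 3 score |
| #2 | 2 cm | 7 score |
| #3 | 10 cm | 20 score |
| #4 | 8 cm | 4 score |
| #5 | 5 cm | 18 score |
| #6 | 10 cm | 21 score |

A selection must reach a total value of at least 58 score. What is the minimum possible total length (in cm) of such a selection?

25

Subsets with value ≥ 58, sorted by total length:
- #3+#5+#6: length 25, value 59
- #2+#3+#5+#6: length 27, value 66
- #1+#3+#5+#6: length 31, value 62
- #1+#2+#3+#5+#6: length 33, value 69
Minimum length: 25 cm.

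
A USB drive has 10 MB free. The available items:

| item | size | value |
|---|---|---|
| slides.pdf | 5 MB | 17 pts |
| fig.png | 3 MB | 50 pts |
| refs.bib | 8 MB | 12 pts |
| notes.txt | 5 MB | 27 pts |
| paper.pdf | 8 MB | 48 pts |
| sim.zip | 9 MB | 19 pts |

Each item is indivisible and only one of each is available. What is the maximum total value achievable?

Check high-value combinations within 10 MB:
- fig.png+notes.txt: size 3+5=8, value 50+27=77
- slides.pdf+fig.png: size 5+3=8, value 17+50=67
- fig.png: size 3, value 50
Best: 77 pts.

77 pts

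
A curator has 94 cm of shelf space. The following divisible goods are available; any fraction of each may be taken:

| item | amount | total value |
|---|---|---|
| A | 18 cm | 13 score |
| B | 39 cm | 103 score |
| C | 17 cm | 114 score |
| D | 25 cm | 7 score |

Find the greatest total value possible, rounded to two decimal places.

Take in order of value per unit:
- C (114/17 per unit): all 17 → value 114, running total 114.00
- B (103/39 per unit): all 39 → value 103, running total 217.00
- A (13/18 per unit): all 18 → value 13, running total 230.00
- D (7/25 per unit): 20 of 25 → value 20×7/25 = 5.6000, running total 235.60
Total 235.60.

235.60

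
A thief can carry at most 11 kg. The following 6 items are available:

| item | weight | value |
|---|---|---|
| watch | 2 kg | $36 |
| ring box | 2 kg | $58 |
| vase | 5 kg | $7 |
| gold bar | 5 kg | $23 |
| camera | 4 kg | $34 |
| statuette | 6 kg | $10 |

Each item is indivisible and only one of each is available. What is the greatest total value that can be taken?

This is a 0/1 knapsack; check combinations near the capacity.
- watch+ring box+camera: weight 2+2+4=8, value 36+58+34=128
- watch+ring box+gold bar: weight 2+2+5=9, value 36+58+23=117
- ring box+gold bar+camera: weight 2+5+4=11, value 58+23+34=115
- watch+ring box+statuette: weight 2+2+6=10, value 36+58+10=104
Best: $128.

$128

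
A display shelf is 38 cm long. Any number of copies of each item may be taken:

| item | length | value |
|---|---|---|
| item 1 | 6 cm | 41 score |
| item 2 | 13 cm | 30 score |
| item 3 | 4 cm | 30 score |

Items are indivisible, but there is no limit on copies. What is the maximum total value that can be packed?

281 score

Best value-per-unit is item 3 at 30/4; filling with it alone gives 9×30 = 270.
Optimal mix: 1×item 1 + 8×item 3 → length 38, value 281.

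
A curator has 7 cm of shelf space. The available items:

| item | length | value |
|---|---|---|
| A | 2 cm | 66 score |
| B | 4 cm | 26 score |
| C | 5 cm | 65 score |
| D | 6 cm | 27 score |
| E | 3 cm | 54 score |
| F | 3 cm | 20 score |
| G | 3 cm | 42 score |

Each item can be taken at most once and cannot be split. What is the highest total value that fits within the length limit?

131 score

Check high-value combinations within 7 cm:
- A+C: length 2+5=7, value 66+65=131
- A+E: length 2+3=5, value 66+54=120
- A+G: length 2+3=5, value 66+42=108
Best: 131 score.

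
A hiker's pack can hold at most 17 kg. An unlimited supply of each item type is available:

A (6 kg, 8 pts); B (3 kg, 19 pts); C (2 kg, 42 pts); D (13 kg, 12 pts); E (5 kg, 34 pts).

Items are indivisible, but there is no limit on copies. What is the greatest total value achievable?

336 pts

Best value-per-unit is C at 42/2, and filling with it alone uses weight 8×2=16. No mix of the others beats 8×42 = 336.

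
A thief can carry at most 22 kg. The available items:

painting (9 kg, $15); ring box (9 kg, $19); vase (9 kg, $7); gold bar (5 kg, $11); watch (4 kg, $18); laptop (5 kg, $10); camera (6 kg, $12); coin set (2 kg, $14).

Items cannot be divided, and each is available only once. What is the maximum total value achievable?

Check high-value combinations within 22 kg:
- gold bar+watch+laptop+camera+coin set: weight 5+4+5+6+2=22, value 11+18+10+12+14=65
- ring box+watch+camera+coin set: weight 9+4+6+2=21, value 19+18+12+14=63
- ring box+gold bar+watch+coin set: weight 9+5+4+2=20, value 19+11+18+14=62
- ring box+watch+laptop+coin set: weight 9+4+5+2=20, value 19+18+10+14=61
- painting+watch+camera+coin set: weight 9+4+6+2=21, value 15+18+12+14=59
Best: $65.

$65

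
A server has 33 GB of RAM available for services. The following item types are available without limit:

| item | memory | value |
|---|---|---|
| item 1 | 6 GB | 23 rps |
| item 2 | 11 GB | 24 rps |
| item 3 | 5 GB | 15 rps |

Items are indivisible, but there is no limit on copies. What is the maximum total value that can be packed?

115 rps

Best value-per-unit is item 1 at 23/6, and filling with it alone uses memory 5×6=30. No mix of the others beats 5×23 = 115.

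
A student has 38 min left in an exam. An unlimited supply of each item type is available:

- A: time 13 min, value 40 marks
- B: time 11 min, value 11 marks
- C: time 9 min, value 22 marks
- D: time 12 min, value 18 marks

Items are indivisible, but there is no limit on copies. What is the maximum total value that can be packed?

102 marks

Best value-per-unit is A at 40/13; filling with it alone gives 2×40 = 80.
Optimal mix: 2×A + 1×C → time 35, value 102.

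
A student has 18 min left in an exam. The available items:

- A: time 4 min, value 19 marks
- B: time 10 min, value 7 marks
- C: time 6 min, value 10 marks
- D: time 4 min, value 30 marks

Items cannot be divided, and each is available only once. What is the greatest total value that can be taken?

Check high-value combinations within 18 min:
- A+C+D: time 4+6+4=14, value 19+10+30=59
- A+B+D: time 4+10+4=18, value 19+7+30=56
- A+D: time 4+4=8, value 19+30=49
- C+D: time 6+4=10, value 10+30=40
Best: 59 marks.

59 marks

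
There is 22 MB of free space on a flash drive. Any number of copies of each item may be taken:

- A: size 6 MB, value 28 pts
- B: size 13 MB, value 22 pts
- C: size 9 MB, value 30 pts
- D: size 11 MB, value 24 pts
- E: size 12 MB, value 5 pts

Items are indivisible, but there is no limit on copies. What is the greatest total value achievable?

86 pts

Best value-per-unit is A at 28/6; filling with it alone gives 3×28 = 84.
Optimal mix: 2×A + 1×C → size 21, value 86.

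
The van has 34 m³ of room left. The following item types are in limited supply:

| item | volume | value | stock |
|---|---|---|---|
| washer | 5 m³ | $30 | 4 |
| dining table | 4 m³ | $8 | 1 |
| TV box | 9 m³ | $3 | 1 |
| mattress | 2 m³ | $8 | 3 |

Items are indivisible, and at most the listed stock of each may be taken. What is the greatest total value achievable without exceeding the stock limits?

$152

Best selections within volume 34 and stock limits:
- 4×washer + 1×dining table + 3×mattress: volume 30, value 152
- 4×washer + 3×mattress: volume 26, value 144
- 4×washer + 1×dining table + 2×mattress: volume 28, value 144
- 4×washer + 1×TV box + 2×mattress: volume 33, value 139
Best: $152.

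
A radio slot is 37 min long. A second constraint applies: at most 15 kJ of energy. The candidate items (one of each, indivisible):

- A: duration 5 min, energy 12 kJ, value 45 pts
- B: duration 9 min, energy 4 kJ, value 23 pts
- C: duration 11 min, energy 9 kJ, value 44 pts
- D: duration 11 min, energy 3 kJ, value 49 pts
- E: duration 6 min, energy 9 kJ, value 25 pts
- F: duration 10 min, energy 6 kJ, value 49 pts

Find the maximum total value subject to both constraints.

121 pts

Feasible sets respecting both limits:
- B+D+F: duration 30, energy 13, value 121
- D+F: duration 21, energy 9, value 98
- A+D: duration 16, energy 15, value 94
Best: 121 pts.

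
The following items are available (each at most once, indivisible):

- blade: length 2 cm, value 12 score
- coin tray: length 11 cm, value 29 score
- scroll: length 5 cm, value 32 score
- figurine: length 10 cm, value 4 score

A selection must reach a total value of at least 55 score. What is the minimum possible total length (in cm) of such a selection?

Subsets with value ≥ 55, sorted by total length:
- coin tray+scroll: length 16, value 61
- blade+coin tray+scroll: length 18, value 73
- coin tray+scroll+figurine: length 26, value 65
- blade+coin tray+scroll+figurine: length 28, value 77
Minimum length: 16 cm.

16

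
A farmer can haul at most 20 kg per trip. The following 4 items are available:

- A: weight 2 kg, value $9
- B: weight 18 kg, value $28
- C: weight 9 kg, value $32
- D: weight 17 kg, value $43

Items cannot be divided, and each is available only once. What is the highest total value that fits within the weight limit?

This is a 0/1 knapsack; check combinations near the capacity.
- A+D: weight 2+17=19, value 9+43=52
- D: weight 17, value 43
- A+C: weight 2+9=11, value 9+32=41
- A+B: weight 2+18=20, value 9+28=37
- C: weight 9, value 32
Best: $52.

$52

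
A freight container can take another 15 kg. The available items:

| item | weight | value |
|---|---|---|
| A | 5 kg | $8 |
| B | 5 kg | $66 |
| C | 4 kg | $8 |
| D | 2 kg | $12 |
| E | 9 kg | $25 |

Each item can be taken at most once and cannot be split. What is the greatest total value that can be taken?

Check high-value combinations within 15 kg:
- B+E: weight 5+9=14, value 66+25=91
- B+C+D: weight 5+4+2=11, value 66+8+12=86
- A+B+D: weight 5+5+2=12, value 8+66+12=86
- A+B+C: weight 5+5+4=14, value 8+66+8=82
Best: $91.

$91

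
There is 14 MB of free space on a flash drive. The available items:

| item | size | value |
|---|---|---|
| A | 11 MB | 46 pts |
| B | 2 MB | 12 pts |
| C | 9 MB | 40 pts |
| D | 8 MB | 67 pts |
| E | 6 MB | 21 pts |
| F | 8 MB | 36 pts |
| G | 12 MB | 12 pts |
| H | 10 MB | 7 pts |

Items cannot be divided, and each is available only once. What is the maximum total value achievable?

88 pts

This is a 0/1 knapsack; check combinations near the capacity.
- D+E: size 8+6=14, value 67+21=88
- B+D: size 2+8=10, value 12+67=79
- D: size 8, value 67
- A+B: size 11+2=13, value 46+12=58
- E+F: size 6+8=14, value 21+36=57
Best: 88 pts.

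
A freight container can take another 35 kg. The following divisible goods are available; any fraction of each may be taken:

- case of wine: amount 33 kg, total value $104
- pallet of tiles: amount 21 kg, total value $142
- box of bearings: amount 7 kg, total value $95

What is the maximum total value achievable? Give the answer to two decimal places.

Take in order of value per unit:
- box of bearings (95/7 per unit): all 7 → value 95, running total 95.00
- pallet of tiles (142/21 per unit): all 21 → value 142, running total 237.00
- case of wine (104/33 per unit): 7 of 33 → value 7×104/33 = 22.0606, running total 259.06
Total 259.06.

259.06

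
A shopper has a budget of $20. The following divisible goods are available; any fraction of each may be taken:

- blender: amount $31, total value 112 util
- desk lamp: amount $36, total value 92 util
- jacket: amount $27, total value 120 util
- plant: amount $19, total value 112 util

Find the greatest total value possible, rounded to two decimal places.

116.44

Take in order of value per unit:
- plant (112/19 per unit): all 19 → value 112, running total 112.00
- jacket (120/27 per unit): 1 of 27 → value 1×120/27 = 4.4444, running total 116.44
Total 116.44.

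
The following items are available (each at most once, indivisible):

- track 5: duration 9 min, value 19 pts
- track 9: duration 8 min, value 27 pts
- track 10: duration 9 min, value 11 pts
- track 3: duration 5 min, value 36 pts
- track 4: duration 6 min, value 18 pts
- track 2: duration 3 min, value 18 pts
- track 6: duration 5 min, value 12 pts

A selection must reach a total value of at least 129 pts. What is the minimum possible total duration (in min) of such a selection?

Subsets with value ≥ 129, sorted by total duration:
- track 5+track 9+track 3+track 4+track 2+track 6: duration 36, value 130
- track 5+track 9+track 10+track 3+track 4+track 2: duration 40, value 129
- track 5+track 9+track 10+track 3+track 4+track 2+track 6: duration 45, value 141
Minimum duration: 36 min.

36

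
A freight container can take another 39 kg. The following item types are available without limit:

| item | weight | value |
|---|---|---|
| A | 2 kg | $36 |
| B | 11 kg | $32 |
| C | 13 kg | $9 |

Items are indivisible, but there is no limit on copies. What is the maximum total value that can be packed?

$684

Best value-per-unit is A at 36/2, and filling with it alone uses weight 19×2=38. No mix of the others beats 19×36 = 684.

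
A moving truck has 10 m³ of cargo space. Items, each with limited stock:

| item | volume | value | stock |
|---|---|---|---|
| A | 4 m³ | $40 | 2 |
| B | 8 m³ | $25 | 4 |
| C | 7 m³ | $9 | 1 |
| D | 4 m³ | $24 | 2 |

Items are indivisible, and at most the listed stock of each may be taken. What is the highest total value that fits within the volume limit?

$80

Best selections within volume 10 and stock limits:
- 2×A: volume 8, value 80
- 1×A + 1×D: volume 8, value 64
- 2×D: volume 8, value 48
Best: $80.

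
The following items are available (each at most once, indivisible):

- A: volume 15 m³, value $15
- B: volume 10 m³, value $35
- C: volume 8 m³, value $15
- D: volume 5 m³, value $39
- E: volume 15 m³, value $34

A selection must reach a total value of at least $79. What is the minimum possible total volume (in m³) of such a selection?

23

Subsets with value ≥ 79, sorted by total volume:
- B+C+D: volume 23, value 89
- C+D+E: volume 28, value 88
- B+D+E: volume 30, value 108
Minimum volume: 23 m³.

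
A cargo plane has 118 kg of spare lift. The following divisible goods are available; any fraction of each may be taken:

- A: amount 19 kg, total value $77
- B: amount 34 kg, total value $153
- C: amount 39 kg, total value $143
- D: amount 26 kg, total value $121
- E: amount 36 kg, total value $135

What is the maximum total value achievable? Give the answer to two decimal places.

497.00

Take in order of value per unit:
- D (121/26 per unit): all 26 → value 121, running total 121.00
- B (153/34 per unit): all 34 → value 153, running total 274.00
- A (77/19 per unit): all 19 → value 77, running total 351.00
- E (135/36 per unit): all 36 → value 135, running total 486.00
- C (143/39 per unit): 3 of 39 → value 3×143/39 = 11.0000, running total 497.00
Total 497.00.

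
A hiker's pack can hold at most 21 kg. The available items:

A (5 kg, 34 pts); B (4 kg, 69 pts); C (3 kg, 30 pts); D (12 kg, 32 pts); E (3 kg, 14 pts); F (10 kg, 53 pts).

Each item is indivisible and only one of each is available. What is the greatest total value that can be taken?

This is a 0/1 knapsack; check combinations near the capacity.
- B+C+E+F: weight 4+3+3+10=20, value 69+30+14+53=166
- A+B+F: weight 5+4+10=19, value 34+69+53=156
- B+C+F: weight 4+3+10=17, value 69+30+53=152
Best: 166 pts.

166 pts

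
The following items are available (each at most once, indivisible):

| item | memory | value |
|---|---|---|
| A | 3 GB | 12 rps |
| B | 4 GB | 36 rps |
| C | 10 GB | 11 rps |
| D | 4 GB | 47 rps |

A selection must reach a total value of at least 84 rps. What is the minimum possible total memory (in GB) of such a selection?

Subsets with value ≥ 84, sorted by total memory:
- A+B+D: memory 11, value 95
- B+C+D: memory 18, value 94
- A+B+C+D: memory 21, value 106
Minimum memory: 11 GB.

11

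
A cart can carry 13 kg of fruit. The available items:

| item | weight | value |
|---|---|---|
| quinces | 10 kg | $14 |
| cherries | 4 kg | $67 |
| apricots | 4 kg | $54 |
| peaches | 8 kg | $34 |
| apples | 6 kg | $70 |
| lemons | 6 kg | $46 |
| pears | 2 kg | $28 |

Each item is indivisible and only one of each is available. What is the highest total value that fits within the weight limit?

$165

Check high-value combinations within 13 kg:
- cherries+apples+pears: weight 4+6+2=12, value 67+70+28=165
- apricots+apples+pears: weight 4+6+2=12, value 54+70+28=152
- cherries+apricots+pears: weight 4+4+2=10, value 67+54+28=149
- cherries+lemons+pears: weight 4+6+2=12, value 67+46+28=141
- cherries+apples: weight 4+6=10, value 67+70=137
Best: $165.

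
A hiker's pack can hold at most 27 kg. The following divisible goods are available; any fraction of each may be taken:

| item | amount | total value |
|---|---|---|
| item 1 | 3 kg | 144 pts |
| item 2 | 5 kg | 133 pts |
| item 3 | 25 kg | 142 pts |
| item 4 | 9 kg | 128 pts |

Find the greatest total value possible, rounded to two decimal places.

Take in order of value per unit:
- item 1 (144/3 per unit): all 3 → value 144, running total 144.00
- item 2 (133/5 per unit): all 5 → value 133, running total 277.00
- item 4 (128/9 per unit): all 9 → value 128, running total 405.00
- item 3 (142/25 per unit): 10 of 25 → value 10×142/25 = 56.8000, running total 461.80
Total 461.80.

461.80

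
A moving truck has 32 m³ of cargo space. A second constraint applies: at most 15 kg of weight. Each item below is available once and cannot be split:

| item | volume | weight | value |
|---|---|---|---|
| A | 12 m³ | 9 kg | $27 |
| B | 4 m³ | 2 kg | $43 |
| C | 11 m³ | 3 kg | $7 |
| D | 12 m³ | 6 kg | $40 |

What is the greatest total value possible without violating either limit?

$90

Feasible sets respecting both limits:
- B+C+D: volume 27, weight 11, value 90
- B+D: volume 16, weight 8, value 83
- A+B+C: volume 27, weight 14, value 77
Best: $90.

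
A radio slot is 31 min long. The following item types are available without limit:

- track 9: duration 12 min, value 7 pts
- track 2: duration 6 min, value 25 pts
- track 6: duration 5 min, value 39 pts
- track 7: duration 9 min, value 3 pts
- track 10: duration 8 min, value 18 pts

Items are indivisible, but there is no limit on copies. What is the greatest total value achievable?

234 pts

Best value-per-unit is track 6 at 39/5, and filling with it alone uses duration 6×5=30. No mix of the others beats 6×39 = 234.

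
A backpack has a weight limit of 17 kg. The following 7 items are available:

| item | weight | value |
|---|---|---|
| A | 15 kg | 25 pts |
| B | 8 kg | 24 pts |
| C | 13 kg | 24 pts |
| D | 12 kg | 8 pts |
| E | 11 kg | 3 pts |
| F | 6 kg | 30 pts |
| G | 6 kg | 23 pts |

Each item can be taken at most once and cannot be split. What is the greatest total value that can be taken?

Check high-value combinations within 17 kg:
- B+F: weight 8+6=14, value 24+30=54
- F+G: weight 6+6=12, value 30+23=53
- B+G: weight 8+6=14, value 24+23=47
- E+F: weight 11+6=17, value 3+30=33
Best: 54 pts.

54 pts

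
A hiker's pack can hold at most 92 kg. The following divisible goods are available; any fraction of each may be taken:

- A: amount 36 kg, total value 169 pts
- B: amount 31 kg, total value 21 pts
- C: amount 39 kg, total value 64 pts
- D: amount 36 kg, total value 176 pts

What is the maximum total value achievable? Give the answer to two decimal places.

377.82

Take in order of value per unit:
- D (176/36 per unit): all 36 → value 176, running total 176.00
- A (169/36 per unit): all 36 → value 169, running total 345.00
- C (64/39 per unit): 20 of 39 → value 20×64/39 = 32.8205, running total 377.82
Total 377.82.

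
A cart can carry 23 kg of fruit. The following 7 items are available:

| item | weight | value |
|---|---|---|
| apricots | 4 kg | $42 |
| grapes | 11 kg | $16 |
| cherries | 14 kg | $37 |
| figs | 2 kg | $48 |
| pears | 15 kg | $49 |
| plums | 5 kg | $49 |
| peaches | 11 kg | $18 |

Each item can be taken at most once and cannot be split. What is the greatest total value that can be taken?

$157

Check high-value combinations within 23 kg:
- apricots+figs+plums+peaches: weight 4+2+5+11=22, value 42+48+49+18=157
- apricots+grapes+figs+plums: weight 4+11+2+5=22, value 42+16+48+49=155
- figs+pears+plums: weight 2+15+5=22, value 48+49+49=146
- apricots+figs+plums: weight 4+2+5=11, value 42+48+49=139
Best: $157.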